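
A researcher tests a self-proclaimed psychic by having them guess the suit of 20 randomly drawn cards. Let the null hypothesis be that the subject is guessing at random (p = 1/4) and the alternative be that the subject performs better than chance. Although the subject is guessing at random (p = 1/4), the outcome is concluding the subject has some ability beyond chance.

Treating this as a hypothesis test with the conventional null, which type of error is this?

'Concluding the subject has some ability beyond chance' corresponds to rejecting H₀.
H₀ was rejected but H₀ is true — a Type I error (false positive).

Type I error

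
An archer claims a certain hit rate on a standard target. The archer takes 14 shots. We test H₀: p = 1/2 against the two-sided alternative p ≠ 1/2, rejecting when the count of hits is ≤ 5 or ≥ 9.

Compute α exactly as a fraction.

3473/8192

Under H₀, K ~ Binomial(14, 1/2); α is the probability of landing in either tail, P(K ≤ 5) + P(K ≥ 9).
Each tail has probability (1 + 14 + 91 + 364 + 1001 + 2002)/16384; doubling gives α = 6946/16384 = 3473/8192.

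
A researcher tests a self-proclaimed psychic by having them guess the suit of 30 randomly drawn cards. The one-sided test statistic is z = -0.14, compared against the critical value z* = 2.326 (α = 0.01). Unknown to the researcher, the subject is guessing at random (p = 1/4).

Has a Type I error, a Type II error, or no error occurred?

Neither — the decision is correct.

The conventional null hypothesis is that the subject is guessing at random (p = 1/4).
Since z = -0.14 ≤ z* = 2.326, H₀ is not rejected.
H₀ is true (actually the subject is guessing at random (p = 1/4)).
The decision matches the true state — no error.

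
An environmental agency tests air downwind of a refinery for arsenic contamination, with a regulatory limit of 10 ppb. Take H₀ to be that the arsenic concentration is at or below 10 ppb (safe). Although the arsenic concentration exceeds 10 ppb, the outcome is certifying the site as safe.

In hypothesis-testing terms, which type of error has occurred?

'Certifying the site as safe' corresponds to failing to reject H₀.
H₀ was not rejected but H₀ is false — a Type II error (false negative).

Type II error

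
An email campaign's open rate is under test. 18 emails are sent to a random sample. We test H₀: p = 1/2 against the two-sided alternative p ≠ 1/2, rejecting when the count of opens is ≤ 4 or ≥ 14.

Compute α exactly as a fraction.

Under H₀, Y ~ Binomial(18, 1/2); α is the probability of landing in either tail, P(Y ≤ 4) + P(Y ≥ 14).
Each tail has probability (1 + 18 + 153 + 816 + 3060)/262144; doubling gives α = 8096/262144 = 253/8192.

253/8192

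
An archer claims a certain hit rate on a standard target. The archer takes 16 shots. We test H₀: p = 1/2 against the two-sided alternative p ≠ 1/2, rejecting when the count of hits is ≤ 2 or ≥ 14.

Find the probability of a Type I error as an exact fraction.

Under H₀, K ~ Binomial(16, 1/2); α is the probability of landing in either tail, P(K ≤ 2) + P(K ≥ 14).
Each tail has probability (1 + 16 + 120)/65536; doubling gives α = 274/65536 = 137/32768.

137/32768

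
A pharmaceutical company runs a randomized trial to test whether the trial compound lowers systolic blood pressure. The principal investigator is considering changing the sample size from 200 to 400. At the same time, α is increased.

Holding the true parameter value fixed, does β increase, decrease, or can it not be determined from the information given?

More data shrinks sampling variability; the test statistic under Ha concentrates further from the null value, making rejection more likely. With a larger α the critical value moves toward the center, so more of the Ha sampling distribution lies in the rejection region. Both changes push β in the same direction.

It decreases.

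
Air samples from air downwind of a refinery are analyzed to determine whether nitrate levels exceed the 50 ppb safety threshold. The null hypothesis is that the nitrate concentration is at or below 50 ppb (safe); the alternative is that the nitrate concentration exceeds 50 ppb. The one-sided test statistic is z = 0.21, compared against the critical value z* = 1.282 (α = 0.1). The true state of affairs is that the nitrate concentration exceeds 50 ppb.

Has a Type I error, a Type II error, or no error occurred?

Type II error

Since z = 0.21 ≤ z* = 1.282, H₀ is not rejected.
H₀ is false (actually the nitrate concentration exceeds 50 ppb).
Failing to reject a false H₀ is a Type II error.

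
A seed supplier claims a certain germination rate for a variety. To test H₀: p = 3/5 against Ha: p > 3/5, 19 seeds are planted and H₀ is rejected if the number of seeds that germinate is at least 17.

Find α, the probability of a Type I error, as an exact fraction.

α = P(reject H₀ | H₀ true) = P(Y ≥ 17 | p = 3/5), with Y ~ Binomial(19, 3/5).
Summing C(19,j)(3/5)^j(2/5)^{19−j} for j = 17,…,19 gives 104216111541/19073486328125.

104216111541/19073486328125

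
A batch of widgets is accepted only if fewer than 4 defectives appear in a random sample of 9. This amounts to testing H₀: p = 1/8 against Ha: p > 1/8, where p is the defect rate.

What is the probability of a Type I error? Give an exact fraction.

α = P(reject H₀ | H₀ true) = P(K ≥ 4 | p = 1/8), K ~ Binomial(9, 1/8).
α = 1 − P(K ≤ 3) = 1 − 4117715/4194304 = 76589/4194304.

76589/4194304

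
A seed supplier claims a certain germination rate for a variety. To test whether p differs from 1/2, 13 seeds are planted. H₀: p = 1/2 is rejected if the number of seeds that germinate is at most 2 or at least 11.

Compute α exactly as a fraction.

α = P(S ≤ 2 or S ≥ 11 | p = 1/2), S ~ Binomial(13, 1/2).
The two tails are symmetric, so α = 2·(1 + 13 + 78)/2^13 = 184/8192 = 23/1024.

23/1024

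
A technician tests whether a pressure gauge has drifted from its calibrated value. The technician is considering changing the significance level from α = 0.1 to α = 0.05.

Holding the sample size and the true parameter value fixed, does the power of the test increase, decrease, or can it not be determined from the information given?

It decreases.

A smaller α moves the rejection region further into the tail. With the alternative true, more outcomes now fall outside the rejection region, so failing to reject becomes more likely.
Since power = 1 − β and β increases, power decreases.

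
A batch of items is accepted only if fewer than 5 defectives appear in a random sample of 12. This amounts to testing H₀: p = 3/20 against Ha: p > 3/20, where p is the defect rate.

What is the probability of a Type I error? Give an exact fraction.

9798413783967/409600000000000

Under H₀, S ~ Binomial(12, 3/20); the Type I error rate is P(S ≥ 5).
Via the complement, α = 1 − Σ_{j=0}^{4} C(12,j)(3/20)^j(17/20)^{12-j} = 9798413783967/409600000000000.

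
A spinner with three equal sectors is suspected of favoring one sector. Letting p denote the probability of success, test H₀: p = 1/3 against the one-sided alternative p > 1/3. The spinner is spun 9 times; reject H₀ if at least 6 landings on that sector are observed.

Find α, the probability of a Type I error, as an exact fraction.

The Type I error probability is α = P(Y ≥ 6) computed under H₀, where Y ~ Binomial(9, 1/3).
Adding the binomial terms for j = 6 through 9 with p = 1/3 yields 835/19683.

835/19683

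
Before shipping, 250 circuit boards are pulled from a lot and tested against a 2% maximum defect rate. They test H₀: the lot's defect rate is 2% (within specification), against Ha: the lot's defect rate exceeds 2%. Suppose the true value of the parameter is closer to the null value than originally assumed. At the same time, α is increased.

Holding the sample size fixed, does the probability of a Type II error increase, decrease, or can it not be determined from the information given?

The first change alone would make β increase; the second alone would make β decrease. Which effect dominates depends on the magnitudes, which are not given.

Cannot be determined from the information given.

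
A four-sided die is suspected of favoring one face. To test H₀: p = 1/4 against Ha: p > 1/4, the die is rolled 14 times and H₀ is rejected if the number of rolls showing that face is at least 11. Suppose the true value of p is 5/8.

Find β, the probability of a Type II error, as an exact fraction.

β = P(fail to reject H₀ | Ha true) = P(Y ≤ 10 | p = 5/8), Y ~ Binomial(14, 5/8).
Summing C(14,j)·(5/8)^j·(3/8)^{14-j} for j = 0..10 gives 1830419739927/2199023255552.

1830419739927/2199023255552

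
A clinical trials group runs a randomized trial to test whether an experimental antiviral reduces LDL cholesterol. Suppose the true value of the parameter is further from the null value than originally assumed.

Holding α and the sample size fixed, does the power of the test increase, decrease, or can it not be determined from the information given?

A larger true effect moves the Ha sampling distribution further from the H₀ critical value, making rejection more likely when Ha is true.
Since power = 1 − β and β decreases, power increases.

It increases.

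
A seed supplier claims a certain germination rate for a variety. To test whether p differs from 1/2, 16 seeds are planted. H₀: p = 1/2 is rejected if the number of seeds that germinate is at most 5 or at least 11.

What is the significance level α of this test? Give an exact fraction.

α = P(K ≤ 5 or K ≥ 11 | p = 1/2), K ~ Binomial(16, 1/2).
The two tails are symmetric, so α = 2·(1 + 16 + 120 + 560 + 1820 + 4368)/2^16 = 13770/65536 = 6885/32768.

6885/32768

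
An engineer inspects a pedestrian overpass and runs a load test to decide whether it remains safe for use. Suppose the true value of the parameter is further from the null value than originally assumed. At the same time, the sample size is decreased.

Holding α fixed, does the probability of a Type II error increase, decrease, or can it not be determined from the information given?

Cannot be determined from the information given.

The first change alone would make β decrease; the second alone would make β increase. Which effect dominates depends on the magnitudes, which are not given.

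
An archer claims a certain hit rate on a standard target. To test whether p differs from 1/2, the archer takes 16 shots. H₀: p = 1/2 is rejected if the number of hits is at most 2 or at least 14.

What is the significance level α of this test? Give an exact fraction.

The significance level is the null-hypothesis probability of the rejection region {≤2} ∪ {≥14}.
The two tails are symmetric, so α = 2·(1 + 16 + 120)/2^16 = 274/65536 = 137/32768.

137/32768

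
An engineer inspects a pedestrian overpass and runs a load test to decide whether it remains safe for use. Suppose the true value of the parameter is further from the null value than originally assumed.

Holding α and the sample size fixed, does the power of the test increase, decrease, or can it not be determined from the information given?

A bigger departure from H₀ is easier for the test to detect, so it fails to reject less often.
Since power = 1 − β and β decreases, power increases.

It increases.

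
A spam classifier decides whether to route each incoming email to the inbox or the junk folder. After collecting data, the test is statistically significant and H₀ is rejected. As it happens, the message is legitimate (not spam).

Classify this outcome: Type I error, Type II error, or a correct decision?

The conventional null hypothesis here is that the message is legitimate (not spam).
H₀ was rejected, but H₀ is actually true.
Rejecting a true null hypothesis is a Type I error (false positive).

Type I error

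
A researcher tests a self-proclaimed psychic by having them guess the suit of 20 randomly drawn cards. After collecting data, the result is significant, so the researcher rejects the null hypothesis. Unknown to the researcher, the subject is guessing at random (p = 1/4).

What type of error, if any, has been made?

Type I error

The conventional null hypothesis here is that the subject is guessing at random (p = 1/4).
H₀ was rejected, but H₀ is actually true.
Rejecting a true null hypothesis is a Type I error (false positive).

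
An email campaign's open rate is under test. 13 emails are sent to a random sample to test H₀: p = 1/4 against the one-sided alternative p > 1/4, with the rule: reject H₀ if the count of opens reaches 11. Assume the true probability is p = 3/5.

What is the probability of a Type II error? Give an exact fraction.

1150021472/1220703125

β = P(fail to reject H₀ | Ha true) = P(Y ≤ 10 | p = 3/5), Y ~ Binomial(13, 3/5).
Adding the binomial probabilities P(Y=0)+…+P(Y=10) at p = 3/5 gives 1150021472/1220703125.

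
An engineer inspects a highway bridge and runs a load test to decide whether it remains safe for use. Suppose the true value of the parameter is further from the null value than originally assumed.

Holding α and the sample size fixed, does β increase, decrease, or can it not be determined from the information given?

It decreases.

A bigger departure from H₀ is easier for the test to detect, so it fails to reject less often.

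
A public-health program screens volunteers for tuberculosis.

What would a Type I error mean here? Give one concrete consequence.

With the conventional null hypothesis that the patient does not have tuberculosis:
A Type I error is rejecting H₀ when H₀ is true.
Here that means flagging the patient as positive and ordering follow-up testing when actually the patient does not have tuberculosis.

A Type I error would mean concluding that the patient has tuberculosis when in fact the patient does not have tuberculosis. Consequence: a healthy patient undergoes unnecessary, possibly invasive follow-up procedures.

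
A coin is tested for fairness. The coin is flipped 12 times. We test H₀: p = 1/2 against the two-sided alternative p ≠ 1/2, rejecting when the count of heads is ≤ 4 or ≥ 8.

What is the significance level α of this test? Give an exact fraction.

α = P(Y ≤ 4 or Y ≥ 8 | p = 1/2), Y ~ Binomial(12, 1/2).
The two tails are symmetric, so α = 2·(1 + 12 + 66 + 220 + 495)/2^12 = 1588/4096 = 397/1024.

397/1024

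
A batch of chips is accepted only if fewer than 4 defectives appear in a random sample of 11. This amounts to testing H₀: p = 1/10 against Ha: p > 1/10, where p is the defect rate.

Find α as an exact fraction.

46336903/2500000000

α = P(reject H₀ | H₀ true) = P(X ≥ 4 | p = 1/10), X ~ Binomial(11, 1/10).
α = 1 − P(X ≤ 3) = 1 − 2453663097/2500000000 = 46336903/2500000000.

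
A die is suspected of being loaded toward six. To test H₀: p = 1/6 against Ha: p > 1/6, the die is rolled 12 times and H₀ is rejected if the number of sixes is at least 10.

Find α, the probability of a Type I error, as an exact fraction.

1711/2176782336

Under H₀, K ~ Binomial(12, 1/6), and α = P(K ≥ 10).
Adding the binomial terms for j = 10 through 12 with p = 1/6 yields 1711/2176782336.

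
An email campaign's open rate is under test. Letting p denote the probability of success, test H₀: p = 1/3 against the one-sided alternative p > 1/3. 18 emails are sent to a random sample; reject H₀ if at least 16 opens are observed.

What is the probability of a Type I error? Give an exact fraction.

649/387420489

α = P(reject H₀ | H₀ true) = P(S ≥ 16 | p = 1/3), with S ~ Binomial(18, 1/3).
Adding the binomial terms for j = 16 through 18 with p = 1/3 yields 649/387420489.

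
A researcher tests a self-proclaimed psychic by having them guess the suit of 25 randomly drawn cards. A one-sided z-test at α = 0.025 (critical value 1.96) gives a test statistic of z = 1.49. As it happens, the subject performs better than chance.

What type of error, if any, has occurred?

The conventional null hypothesis is that the subject is guessing at random (p = 1/4).
Since z = 1.49 ≤ z* = 1.96, H₀ is not rejected.
H₀ is false (actually the subject performs better than chance).
Failing to reject a false H₀ is a Type II error.

Type II error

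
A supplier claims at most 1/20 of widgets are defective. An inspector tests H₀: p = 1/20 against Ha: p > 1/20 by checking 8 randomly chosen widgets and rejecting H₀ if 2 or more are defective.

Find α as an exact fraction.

α = P(reject H₀ | H₀ true) = P(Y ≥ 2 | p = 1/20), Y ~ Binomial(8, 1/20).
Computing the lower-tail complement: 1 − 24134536953/25600000000 = 1465463047/25600000000.

1465463047/25600000000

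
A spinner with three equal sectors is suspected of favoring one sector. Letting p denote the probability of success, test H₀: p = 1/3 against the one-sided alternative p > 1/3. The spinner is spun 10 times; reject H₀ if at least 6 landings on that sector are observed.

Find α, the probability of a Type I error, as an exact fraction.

Under H₀, K ~ Binomial(10, 1/3), and α = P(K ≥ 6).
P(K ≥ 6) = Σ_{j=6}^{10} C(10,j)·(1/3)^j·(2/3)^{10-j} = 1507/19683.

1507/19683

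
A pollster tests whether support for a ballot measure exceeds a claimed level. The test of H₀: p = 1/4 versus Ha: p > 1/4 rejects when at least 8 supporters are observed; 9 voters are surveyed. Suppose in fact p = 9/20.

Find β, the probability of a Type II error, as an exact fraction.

Under the alternative p = 9/20, S ~ Binomial(9, 9/20); β is the probability the test does not reject, P(S < 8).
Adding the binomial probabilities P(S=0)+…+P(S=7) at p = 9/20 gives 126837738533/128000000000.

126837738533/128000000000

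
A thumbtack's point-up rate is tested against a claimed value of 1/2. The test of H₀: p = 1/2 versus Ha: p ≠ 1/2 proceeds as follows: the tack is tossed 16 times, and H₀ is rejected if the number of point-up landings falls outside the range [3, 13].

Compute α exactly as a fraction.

The significance level is the null-hypothesis probability of the rejection region {≤2} ∪ {≥14}.
By symmetry, α = 2·P(S ≤ 2) = 2·(1 + 16 + 120)/65536 = 274/65536 = 137/32768.

137/32768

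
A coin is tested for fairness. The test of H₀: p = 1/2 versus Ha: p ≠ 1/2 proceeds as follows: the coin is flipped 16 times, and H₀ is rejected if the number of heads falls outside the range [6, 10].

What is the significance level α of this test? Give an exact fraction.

The significance level is the null-hypothesis probability of the rejection region {≤5} ∪ {≥11}.
The two tails are symmetric, so α = 2·(1 + 16 + 120 + 560 + 1820 + 4368)/2^16 = 13770/65536 = 6885/32768.

6885/32768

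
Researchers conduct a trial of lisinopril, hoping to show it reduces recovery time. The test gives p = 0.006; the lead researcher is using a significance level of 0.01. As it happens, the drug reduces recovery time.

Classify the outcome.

Neither — the decision is correct.

The conventional null hypothesis is that the drug has no effect on recovery time.
Since p = 0.006 < α = 0.01, H₀ is rejected.
H₀ is false (actually the drug reduces recovery time).
The decision matches the true state — no error.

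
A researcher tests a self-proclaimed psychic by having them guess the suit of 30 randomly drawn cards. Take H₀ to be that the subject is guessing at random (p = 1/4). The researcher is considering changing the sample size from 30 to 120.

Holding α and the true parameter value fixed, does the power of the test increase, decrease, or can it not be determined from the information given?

More data shrinks sampling variability; the test statistic under Ha concentrates further from the null value, making rejection more likely.
Since power = 1 − β and β decreases, power increases.

It increases.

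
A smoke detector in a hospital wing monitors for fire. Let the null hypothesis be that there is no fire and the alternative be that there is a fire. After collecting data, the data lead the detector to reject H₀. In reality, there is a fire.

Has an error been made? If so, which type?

Neither — the decision is correct.

The test rejected a false H₀ — the decision matches the true state.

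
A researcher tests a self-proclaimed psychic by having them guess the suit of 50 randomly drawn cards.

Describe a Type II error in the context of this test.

A Type II error would mean concluding that the subject is guessing at random (p = 1/4) (or at least failing to establish that the subject performs better than chance) when in fact the subject performs better than chance.

With the conventional null hypothesis that the subject is guessing at random (p = 1/4):
A Type II error is failing to reject H₀ when H₀ is false.
Here that means concluding there is no evidence of ability when actually the subject performs better than chance.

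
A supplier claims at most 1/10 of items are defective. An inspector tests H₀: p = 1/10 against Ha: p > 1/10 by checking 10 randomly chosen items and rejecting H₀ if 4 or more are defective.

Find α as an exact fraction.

α = P(reject H₀ | H₀ true) = P(X ≥ 4 | p = 1/10), X ~ Binomial(10, 1/10).
Via the complement, α = 1 − Σ_{j=0}^{3} C(10,j)(1/10)^j(9/10)^{10-j} = 7996999/625000000.

7996999/625000000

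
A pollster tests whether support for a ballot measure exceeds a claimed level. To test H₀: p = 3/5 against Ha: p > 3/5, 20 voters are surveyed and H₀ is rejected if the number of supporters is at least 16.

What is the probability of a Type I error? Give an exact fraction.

The Type I error probability is α = P(S ≥ 16) computed under H₀, where S ~ Binomial(20, 3/5).
Summing C(20,j)(3/5)^j(2/5)^{20−j} for j = 16,…,20 gives 4859156913201/95367431640625.

4859156913201/95367431640625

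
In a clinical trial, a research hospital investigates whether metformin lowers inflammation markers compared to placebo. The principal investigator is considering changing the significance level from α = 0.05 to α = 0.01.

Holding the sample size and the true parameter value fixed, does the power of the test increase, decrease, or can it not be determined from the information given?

It decreases.

Lowering α raises the bar for rejection; under Ha, the test now fails to reject on outcomes it previously would have rejected.
Since power = 1 − β and β increases, power decreases.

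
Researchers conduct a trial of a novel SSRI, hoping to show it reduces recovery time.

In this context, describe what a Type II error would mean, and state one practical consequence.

A Type II error would mean concluding that the drug has no effect on recovery time (or at least failing to establish that the drug reduces recovery time) when in fact the drug reduces recovery time. Consequence: patients are denied access to a medication that would have helped them.

With the conventional null hypothesis that the drug has no effect on recovery time:
A Type II error is failing to reject H₀ when H₀ is false.
Here that means concluding there is insufficient evidence that the drug works when actually the drug reduces recovery time.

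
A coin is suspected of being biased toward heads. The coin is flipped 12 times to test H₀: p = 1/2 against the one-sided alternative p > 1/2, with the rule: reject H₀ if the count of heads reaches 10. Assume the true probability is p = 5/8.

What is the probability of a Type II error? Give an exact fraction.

60916742361/68719476736

β = P(fail to reject H₀ | Ha true) = P(S ≤ 9 | p = 5/8), S ~ Binomial(12, 5/8).
Summing C(12,j)·(5/8)^j·(3/8)^{12-j} for j = 0..9 gives 60916742361/68719476736.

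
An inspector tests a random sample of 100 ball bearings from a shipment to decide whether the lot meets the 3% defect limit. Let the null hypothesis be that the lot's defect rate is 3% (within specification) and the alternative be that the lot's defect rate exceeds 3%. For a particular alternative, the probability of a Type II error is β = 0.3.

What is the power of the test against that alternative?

0.7

Power = 1 − β = 1 − 0.3 = 0.7.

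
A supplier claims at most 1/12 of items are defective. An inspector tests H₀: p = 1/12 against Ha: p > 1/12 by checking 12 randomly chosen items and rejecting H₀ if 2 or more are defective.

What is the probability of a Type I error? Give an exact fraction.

2353932024203/8916100448256

α = P(reject H₀ | H₀ true) = P(S ≥ 2 | p = 1/12), S ~ Binomial(12, 1/12).
Via the complement, α = 1 − Σ_{j=0}^{1} C(12,j)(1/12)^j(11/12)^{12-j} = 2353932024203/8916100448256.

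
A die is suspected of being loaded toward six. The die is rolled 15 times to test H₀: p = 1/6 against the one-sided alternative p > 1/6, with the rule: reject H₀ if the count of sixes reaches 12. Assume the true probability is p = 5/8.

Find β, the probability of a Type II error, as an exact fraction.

Under the alternative p = 5/8, Y ~ Binomial(15, 5/8); β is the probability the test does not reject, P(Y < 12).
Summing C(15,j)·(5/8)^j·(3/8)^{15-j} for j = 0..11 gives 7681591069083/8796093022208.

7681591069083/8796093022208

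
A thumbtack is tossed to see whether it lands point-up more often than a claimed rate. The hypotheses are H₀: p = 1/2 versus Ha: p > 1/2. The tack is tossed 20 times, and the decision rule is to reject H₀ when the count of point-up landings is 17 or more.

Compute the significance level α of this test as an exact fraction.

The Type I error probability is α = P(S ≥ 17) computed under H₀, where S ~ Binomial(20, 1/2).
P(S ≥ 17) = [C(20,17) + C(20,18) + C(20,19) + C(20,20)] / 2^20 = (1140 + 190 + 20 + 1) / 1048576 = 1351/1048576.

1351/1048576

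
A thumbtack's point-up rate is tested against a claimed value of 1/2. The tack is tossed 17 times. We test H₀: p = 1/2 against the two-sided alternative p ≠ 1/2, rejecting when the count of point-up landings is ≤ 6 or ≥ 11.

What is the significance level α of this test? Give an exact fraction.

The significance level is the null-hypothesis probability of the rejection region {≤6} ∪ {≥11}.
By symmetry, α = 2·P(S ≤ 6) = 2·(1 + 17 + 136 + 680 + 2380 + 6188 + 12376)/131072 = 43556/131072 = 10889/32768.

10889/32768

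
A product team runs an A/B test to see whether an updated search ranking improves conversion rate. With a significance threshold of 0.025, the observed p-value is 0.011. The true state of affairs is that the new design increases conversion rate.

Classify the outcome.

No error (correct decision).

The conventional null hypothesis is that the new design has no effect on conversion rate.
Since p = 0.011 < α = 0.025, H₀ is rejected.
H₀ is false (actually the new design increases conversion rate).
The decision matches the true state — no error.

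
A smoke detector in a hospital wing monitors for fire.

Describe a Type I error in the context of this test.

With the conventional null hypothesis that there is no fire:
A Type I error is rejecting H₀ when H₀ is true.
Here that means sounding the alarm and evacuating the building when actually there is no fire.

A Type I error would mean concluding that there is a fire when in fact there is no fire.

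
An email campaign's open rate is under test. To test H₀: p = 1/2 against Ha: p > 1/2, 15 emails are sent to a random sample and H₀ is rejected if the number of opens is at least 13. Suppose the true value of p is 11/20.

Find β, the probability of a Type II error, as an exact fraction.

32418940857512713659/32768000000000000000

Under the alternative p = 11/20, X ~ Binomial(15, 11/20); β is the probability the test does not reject, P(X < 13).
Summing C(15,j)·(11/20)^j·(9/20)^{15-j} for j = 0..12 gives 32418940857512713659/32768000000000000000.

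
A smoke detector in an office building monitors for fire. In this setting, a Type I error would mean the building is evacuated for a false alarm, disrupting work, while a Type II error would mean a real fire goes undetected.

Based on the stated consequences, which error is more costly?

The Type II consequence (a real fire goes undetected) is more severe than the Type I consequence (the building is evacuated for a false alarm, disrupting work).

Type II error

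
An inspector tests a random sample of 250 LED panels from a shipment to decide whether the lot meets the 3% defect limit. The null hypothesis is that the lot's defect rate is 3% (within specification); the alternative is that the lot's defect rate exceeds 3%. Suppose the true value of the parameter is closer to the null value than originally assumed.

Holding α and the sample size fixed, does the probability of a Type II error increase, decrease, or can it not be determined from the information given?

A smaller departure from H₀ means the test statistic under Ha is distributed closer to where it would be under H₀; rejection becomes less likely.

It increases.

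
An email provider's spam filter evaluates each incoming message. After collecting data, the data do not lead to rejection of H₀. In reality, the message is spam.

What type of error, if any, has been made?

Type II error

The conventional null hypothesis here is that the message is legitimate (not spam).
H₀ was not rejected, but H₀ is actually false.
Failing to reject a false null hypothesis is a Type II error (false negative).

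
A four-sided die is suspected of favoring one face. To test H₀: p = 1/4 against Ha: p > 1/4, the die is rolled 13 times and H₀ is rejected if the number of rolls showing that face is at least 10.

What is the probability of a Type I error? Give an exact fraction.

The Type I error probability is α = P(K ≥ 10) computed under H₀, where K ~ Binomial(13, 1/4).
Summing C(13,j)(1/4)^j(3/4)^{13−j} for j = 10,…,13 gives 529/4194304.

529/4194304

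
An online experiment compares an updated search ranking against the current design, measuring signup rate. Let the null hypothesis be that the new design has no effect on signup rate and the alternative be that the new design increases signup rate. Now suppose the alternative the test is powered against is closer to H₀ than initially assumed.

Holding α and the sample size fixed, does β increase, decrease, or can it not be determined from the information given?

When the true parameter is near the null value, the test has a harder time distinguishing Ha from H₀.

It increases.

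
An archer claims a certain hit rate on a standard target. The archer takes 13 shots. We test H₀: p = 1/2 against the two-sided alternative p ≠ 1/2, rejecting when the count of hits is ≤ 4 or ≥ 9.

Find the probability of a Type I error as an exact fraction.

Under H₀, X ~ Binomial(13, 1/2); α is the probability of landing in either tail, P(X ≤ 4) + P(X ≥ 9).
The two tails are symmetric, so α = 2·(1 + 13 + 78 + 286 + 715)/2^13 = 2186/8192 = 1093/4096.

1093/4096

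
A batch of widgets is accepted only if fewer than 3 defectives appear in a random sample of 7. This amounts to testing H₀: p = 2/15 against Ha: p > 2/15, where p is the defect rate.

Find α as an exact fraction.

α = P(reject H₀ | H₀ true) = P(X ≥ 3 | p = 2/15), X ~ Binomial(7, 2/15).
α = 1 − P(X ≤ 2) = 1 − 10767497/11390625 = 623128/11390625.

623128/11390625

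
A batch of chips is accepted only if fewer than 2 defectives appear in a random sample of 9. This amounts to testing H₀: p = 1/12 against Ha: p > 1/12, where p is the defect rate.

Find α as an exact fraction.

218150683/1289945088

The significance level is the probability, assuming p = 1/12, of seeing 2 or more defectives in 9 draws.
Computing the lower-tail complement: 1 − 1071794405/1289945088 = 218150683/1289945088.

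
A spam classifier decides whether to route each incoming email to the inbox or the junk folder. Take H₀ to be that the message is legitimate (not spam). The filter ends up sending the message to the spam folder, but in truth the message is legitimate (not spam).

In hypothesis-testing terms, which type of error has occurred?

'Sending the message to the spam folder' corresponds to rejecting H₀.
H₀ was rejected but H₀ is true — a Type I error (false positive).

Type I error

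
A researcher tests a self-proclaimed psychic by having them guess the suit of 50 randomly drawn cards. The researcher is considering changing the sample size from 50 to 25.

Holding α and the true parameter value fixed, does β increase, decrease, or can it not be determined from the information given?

It increases.

A smaller sample increases the standard error, so the sampling distributions under H₀ and Ha overlap more.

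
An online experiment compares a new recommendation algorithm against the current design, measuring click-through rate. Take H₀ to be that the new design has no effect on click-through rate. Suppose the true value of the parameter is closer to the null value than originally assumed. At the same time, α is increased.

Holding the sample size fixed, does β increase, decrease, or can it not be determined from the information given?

Cannot be determined from the information given.

The first change alone would make β increase; the second alone would make β decrease. Which effect dominates depends on the magnitudes, which are not given.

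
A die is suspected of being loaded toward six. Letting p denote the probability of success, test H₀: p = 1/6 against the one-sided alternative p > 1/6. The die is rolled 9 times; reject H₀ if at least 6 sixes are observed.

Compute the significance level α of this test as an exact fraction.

Under H₀, X ~ Binomial(9, 1/6), and α = P(X ≥ 6).
Summing C(9,j)(1/6)^j(5/6)^{9−j} for j = 6,…,9 gives 5723/5038848.

5723/5038848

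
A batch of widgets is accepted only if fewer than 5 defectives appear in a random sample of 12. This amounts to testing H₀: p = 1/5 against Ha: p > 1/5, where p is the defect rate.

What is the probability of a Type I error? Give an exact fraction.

3542749/48828125

The significance level is the probability, assuming p = 1/5, of seeing 5 or more defectives in 12 draws.
α = 1 − P(Y ≤ 4) = 1 − 45285376/48828125 = 3542749/48828125.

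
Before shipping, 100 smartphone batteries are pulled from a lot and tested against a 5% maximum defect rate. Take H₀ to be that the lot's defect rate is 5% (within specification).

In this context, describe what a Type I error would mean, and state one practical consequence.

A Type I error would mean concluding that the lot's defect rate exceeds 5% when in fact the lot's defect rate is 5% (within specification). Consequence: a good lot is scrapped, wasting material and production time.

A Type I error is rejecting H₀ when H₀ is true.
Here that means rejecting the lot and scrapping or reworking it when actually the lot's defect rate is 5% (within specification).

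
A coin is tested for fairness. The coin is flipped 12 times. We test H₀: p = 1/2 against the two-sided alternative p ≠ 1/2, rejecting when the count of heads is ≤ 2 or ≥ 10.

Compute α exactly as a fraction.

The significance level is the null-hypothesis probability of the rejection region {≤2} ∪ {≥10}.
By symmetry, α = 2·P(S ≤ 2) = 2·(1 + 12 + 66)/4096 = 158/4096 = 79/2048.

79/2048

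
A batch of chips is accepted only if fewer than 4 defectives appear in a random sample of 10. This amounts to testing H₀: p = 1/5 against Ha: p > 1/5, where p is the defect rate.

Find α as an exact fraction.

The significance level is the probability, assuming p = 1/5, of seeing 4 or more defectives in 10 draws.
α = 1 − P(Y ≤ 3) = 1 − 8585216/9765625 = 1180409/9765625.

1180409/9765625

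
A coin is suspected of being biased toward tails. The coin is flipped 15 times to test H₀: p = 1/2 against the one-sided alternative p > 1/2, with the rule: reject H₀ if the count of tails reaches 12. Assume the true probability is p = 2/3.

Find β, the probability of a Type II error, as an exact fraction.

β = P(fail to reject H₀ | Ha true) = P(Y ≤ 11 | p = 2/3), Y ~ Binomial(15, 2/3).
Adding the binomial probabilities P(Y=0)+…+P(Y=11) at p = 2/3 gives 11346539/14348907.

11346539/14348907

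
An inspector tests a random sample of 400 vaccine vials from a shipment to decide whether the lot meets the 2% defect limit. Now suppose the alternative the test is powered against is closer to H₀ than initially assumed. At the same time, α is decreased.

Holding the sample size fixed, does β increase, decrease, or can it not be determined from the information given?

A smaller true effect puts the Ha sampling distribution closer to H₀, so more of it falls in the non-rejection region. Lowering α raises the bar for rejection; under Ha, the test now fails to reject on outcomes it previously would have rejected. Both changes push β in the same direction.

It increases.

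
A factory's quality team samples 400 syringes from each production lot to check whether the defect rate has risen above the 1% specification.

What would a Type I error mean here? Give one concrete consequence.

With the conventional null hypothesis that the lot's defect rate is 1% (within specification):
A Type I error is rejecting H₀ when H₀ is true.
Here that means rejecting the lot and scrapping or reworking it when actually the lot's defect rate is 1% (within specification).

A Type I error would mean concluding that the lot's defect rate exceeds 1% when in fact the lot's defect rate is 1% (within specification). Consequence: a good lot is scrapped, wasting material and production time.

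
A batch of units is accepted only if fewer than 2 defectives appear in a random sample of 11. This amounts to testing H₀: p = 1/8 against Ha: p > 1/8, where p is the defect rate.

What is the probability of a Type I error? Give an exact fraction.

α = P(reject H₀ | H₀ true) = P(Y ≥ 2 | p = 1/8), Y ~ Binomial(11, 1/8).
α = 1 − P(Y ≤ 1) = 1 − 2542277241/4294967296 = 1752690055/4294967296.

1752690055/4294967296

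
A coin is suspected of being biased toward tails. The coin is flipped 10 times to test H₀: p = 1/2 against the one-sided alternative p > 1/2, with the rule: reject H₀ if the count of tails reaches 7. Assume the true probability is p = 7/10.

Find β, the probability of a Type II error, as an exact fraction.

β = P(fail to reject H₀ | Ha true) = P(X ≤ 6 | p = 7/10), X ~ Binomial(10, 7/10).
Equivalently, β = 1 − P(X ≥ 7) = 218993301/625000000.

218993301/625000000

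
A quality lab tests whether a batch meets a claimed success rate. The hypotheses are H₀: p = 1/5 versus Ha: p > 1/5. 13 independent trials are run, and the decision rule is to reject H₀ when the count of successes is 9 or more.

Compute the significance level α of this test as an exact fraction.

40529/244140625

The Type I error probability is α = P(Y ≥ 9) computed under H₀, where Y ~ Binomial(13, 1/5).
Summing C(13,j)(1/5)^j(4/5)^{13−j} for j = 9,…,13 gives 40529/244140625.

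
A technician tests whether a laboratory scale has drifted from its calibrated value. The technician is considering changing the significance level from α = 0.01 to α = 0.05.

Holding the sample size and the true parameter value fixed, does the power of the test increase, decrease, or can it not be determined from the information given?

It increases.

A larger α widens the rejection region, so when the alternative is true more outcomes lead to rejection — failing to reject becomes less likely.
Since power = 1 − β and β decreases, power increases.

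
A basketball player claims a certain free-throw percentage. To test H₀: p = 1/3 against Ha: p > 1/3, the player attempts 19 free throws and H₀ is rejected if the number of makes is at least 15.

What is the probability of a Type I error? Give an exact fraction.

23497/387420489

α = P(reject H₀ | H₀ true) = P(Y ≥ 15 | p = 1/3), with Y ~ Binomial(19, 1/3).
P(Y ≥ 15) = Σ_{j=15}^{19} C(19,j)·(1/3)^j·(2/3)^{19-j} = 23497/387420489.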